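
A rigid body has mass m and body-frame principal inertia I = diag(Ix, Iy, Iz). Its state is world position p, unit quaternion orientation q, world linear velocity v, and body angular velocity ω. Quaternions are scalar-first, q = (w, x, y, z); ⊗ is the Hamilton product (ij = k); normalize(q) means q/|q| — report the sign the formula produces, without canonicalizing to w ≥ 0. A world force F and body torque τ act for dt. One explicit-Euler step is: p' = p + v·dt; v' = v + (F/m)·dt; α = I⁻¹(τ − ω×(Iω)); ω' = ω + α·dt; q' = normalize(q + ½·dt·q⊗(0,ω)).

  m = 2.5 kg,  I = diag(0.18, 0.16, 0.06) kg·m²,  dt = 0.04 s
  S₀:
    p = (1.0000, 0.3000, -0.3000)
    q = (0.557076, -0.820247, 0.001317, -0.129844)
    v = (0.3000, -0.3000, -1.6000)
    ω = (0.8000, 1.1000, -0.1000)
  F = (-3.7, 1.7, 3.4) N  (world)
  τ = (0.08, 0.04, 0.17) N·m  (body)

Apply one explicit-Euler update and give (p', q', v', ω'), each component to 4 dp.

p' = (1.0120, 0.2880, -0.3640)
q' = (0.5697, -0.8082, 0.0099, -0.1490)
v' = (0.2408, -0.2728, -1.5456)
ω' = (0.8153, 1.1124, 0.0251)

α = I⁻¹(τ − ω×Iω) = (0.3833, 0.3100, 3.1267)
new body rate ω' = (0.8153, 1.1124, 0.0251)
q⊗(0,ω) = (0.6417645, 0.5883575, 0.4268837, -0.9590329)
updated quaternion q' = (0.5697, -0.8082, 0.0099, -0.1490)
new position p' = (1.0120, 0.2880, -0.3640)
v' = v + a·dt = (0.2408, -0.2728, -1.5456)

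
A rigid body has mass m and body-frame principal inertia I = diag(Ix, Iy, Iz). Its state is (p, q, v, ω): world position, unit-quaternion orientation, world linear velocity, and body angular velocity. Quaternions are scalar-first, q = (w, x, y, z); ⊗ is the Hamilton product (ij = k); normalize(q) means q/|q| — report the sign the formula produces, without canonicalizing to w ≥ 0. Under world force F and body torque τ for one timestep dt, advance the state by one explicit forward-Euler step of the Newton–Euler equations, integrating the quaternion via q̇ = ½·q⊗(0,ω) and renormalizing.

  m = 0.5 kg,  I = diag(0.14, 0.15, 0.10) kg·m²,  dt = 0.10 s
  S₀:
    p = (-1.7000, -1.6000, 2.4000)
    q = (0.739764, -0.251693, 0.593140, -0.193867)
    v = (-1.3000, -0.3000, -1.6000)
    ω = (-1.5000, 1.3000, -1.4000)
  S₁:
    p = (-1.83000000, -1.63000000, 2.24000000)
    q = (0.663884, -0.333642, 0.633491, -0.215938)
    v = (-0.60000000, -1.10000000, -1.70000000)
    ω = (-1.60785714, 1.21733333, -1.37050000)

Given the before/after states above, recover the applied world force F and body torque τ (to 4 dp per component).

F = (3.5000, -4.0000, -0.5000)
τ = (-0.0600, -0.0400, 0.0100)

rate change Δω = (-0.10785714, -0.08266667, 0.02950000)
gyro term ω₀×Iω₀ = (0.0910, 0.0840, -0.0195)
I·α + gyro = (-0.0600, -0.0400, 0.0100)
velocity change Δv = (0.70000000, -0.80000000, -0.10000000)
applied force F = (3.5000, -4.0000, -0.5000)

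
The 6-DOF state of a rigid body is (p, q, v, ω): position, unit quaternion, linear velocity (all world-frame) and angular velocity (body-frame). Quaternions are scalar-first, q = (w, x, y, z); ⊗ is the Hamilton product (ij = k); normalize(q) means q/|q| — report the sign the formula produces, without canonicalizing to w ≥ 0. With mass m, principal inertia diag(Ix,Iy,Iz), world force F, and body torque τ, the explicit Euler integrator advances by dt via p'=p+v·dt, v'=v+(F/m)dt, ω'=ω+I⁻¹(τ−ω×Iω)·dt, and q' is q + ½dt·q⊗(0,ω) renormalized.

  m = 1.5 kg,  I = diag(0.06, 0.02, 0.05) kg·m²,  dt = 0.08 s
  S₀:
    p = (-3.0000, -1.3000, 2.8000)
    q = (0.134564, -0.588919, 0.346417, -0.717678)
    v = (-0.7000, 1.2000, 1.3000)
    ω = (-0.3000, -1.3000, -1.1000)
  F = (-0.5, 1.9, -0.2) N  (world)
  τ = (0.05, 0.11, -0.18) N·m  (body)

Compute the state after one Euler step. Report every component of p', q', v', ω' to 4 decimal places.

p' = (-3.0560, -1.2040, 2.9040)
q' = (0.1137, -0.6416, 0.3214, -0.6872)
v' = (-0.7267, 1.3013, 1.2893)
ω' = (-0.2905, -0.8732, -1.3630)

new position p' = (-3.0560, -1.2040, 2.9040)
v' = v + a·dt = (-0.7267, 1.3013, 1.2893)
ω×(Iω) gyroscopic = (0.0429, 0.0033, -0.0156)
angular accel α = (0.1183, 5.3350, -3.2880)
ω + α·dt = (-0.2905, -0.8732, -1.3630)
2q̇ = q⊗(0,ω) = (-0.5157794, -1.3544093, -0.6074407, 0.7214994)
q + ½dt·q⊗(0,ω), renormalized = (0.1137, -0.6416, 0.3214, -0.6872)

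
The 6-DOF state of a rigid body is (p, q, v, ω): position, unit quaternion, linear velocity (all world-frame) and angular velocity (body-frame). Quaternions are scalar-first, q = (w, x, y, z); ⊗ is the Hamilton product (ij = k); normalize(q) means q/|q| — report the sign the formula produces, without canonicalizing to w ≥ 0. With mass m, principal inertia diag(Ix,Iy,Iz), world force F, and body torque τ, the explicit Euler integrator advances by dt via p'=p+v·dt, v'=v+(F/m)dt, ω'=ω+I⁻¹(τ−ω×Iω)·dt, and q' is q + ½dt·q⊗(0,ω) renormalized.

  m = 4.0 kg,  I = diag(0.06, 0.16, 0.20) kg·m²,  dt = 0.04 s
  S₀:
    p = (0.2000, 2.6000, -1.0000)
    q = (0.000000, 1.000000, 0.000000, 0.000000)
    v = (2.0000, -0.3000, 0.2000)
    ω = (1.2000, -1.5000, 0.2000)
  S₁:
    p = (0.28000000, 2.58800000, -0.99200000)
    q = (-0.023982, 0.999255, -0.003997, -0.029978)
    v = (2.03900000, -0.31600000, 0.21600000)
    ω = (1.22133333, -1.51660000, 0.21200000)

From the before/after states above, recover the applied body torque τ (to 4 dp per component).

τ = (0.0200, -0.1000, -0.1200)

Δω = ω₁−ω₀ = (0.02133333, -0.01660000, 0.01200000)
gyro term ω₀×Iω₀ = (-0.0120, -0.0336, -0.1800)
I·α + gyro = (0.0200, -0.1000, -0.1200)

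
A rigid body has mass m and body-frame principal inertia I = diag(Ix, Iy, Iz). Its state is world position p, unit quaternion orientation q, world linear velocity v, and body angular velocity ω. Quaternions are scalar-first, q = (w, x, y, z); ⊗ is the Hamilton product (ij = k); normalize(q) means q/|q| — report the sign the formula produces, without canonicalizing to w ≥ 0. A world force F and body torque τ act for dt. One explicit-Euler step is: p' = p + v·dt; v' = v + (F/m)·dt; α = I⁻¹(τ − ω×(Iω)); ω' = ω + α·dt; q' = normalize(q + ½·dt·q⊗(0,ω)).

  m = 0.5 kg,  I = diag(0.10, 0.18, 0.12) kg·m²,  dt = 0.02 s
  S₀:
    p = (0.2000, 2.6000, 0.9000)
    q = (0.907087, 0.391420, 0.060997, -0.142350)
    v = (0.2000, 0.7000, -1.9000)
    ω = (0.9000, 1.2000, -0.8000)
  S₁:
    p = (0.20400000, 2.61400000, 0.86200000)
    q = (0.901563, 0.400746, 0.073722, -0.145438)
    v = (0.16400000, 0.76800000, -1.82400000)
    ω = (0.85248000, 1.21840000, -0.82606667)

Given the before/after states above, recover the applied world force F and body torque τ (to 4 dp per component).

velocity change Δv = (-0.03600000, 0.06800000, 0.07600000)
F = m·Δv/dt = (-0.9000, 1.7000, 1.9000)
rate change Δω = (-0.04752000, 0.01840000, -0.02606667)
applied torque τ = (-0.1800, 0.1800, -0.0700)

F = (-0.9000, 1.7000, 1.9000)
τ = (-0.1800, 0.1800, -0.0700)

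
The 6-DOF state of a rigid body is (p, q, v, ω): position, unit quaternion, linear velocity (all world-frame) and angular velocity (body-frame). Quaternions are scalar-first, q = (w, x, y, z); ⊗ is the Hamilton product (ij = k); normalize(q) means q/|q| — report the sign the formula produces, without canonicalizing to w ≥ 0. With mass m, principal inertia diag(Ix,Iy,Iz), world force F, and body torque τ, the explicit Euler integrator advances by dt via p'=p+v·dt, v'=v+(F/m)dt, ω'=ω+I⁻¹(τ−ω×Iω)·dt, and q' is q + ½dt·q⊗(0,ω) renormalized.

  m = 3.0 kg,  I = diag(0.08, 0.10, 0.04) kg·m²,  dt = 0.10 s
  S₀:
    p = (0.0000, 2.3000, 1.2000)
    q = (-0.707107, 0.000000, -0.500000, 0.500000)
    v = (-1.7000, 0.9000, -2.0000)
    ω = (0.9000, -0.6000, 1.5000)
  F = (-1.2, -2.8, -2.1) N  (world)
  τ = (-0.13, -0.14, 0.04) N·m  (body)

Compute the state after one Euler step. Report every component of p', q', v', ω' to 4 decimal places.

p + v·dt = (-0.1700, 2.3900, 1.0000)
new velocity v' = (-1.7400, 0.8067, -2.0700)
gyro term ω×Iω = (0.0540, 0.0540, -0.0108)
α = I⁻¹(τ − ω×Iω) = (-2.3000, -1.9400, 1.2700)
new body rate ω' = (0.6700, -0.7940, 1.6270)
2q̇ = q⊗(0,ω) = (-1.0500000, -1.0863963, 0.8742642, -0.6106605)
updated quaternion q' = (-0.7564, -0.0541, -0.4543, 0.4675)

p' = (-0.1700, 2.3900, 1.0000)
q' = (-0.7564, -0.0541, -0.4543, 0.4675)
v' = (-1.7400, 0.8067, -2.0700)
ω' = (0.6700, -0.7940, 1.6270)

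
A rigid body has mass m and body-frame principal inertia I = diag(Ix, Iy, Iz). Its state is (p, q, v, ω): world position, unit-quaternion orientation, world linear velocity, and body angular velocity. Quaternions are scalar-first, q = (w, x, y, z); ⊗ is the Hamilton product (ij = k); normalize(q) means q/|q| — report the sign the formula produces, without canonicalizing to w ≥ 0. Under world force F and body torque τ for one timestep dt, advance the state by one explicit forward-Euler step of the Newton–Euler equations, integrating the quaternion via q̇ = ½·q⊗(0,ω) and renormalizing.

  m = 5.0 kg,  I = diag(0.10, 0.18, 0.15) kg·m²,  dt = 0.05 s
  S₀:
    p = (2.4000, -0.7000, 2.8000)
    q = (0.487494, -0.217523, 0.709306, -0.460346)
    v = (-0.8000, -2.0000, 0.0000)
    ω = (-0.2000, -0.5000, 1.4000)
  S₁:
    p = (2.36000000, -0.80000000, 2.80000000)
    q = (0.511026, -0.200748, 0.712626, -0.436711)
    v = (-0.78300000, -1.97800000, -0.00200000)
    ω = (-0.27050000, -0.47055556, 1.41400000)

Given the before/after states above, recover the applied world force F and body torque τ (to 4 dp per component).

F = (1.7000, 2.2000, -0.2000)
τ = (-0.1200, 0.1200, 0.0500)

v₁ − v₀ = (0.01700000, 0.02200000, -0.00200000)
applied force F = (1.7000, 2.2000, -0.2000)
Δω = ω₁−ω₀ = (-0.07050000, 0.02944444, 0.01400000)
ω₀×(Iω₀) = (0.0210, 0.0140, 0.0080)
applied torque τ = (-0.1200, 0.1200, 0.0500)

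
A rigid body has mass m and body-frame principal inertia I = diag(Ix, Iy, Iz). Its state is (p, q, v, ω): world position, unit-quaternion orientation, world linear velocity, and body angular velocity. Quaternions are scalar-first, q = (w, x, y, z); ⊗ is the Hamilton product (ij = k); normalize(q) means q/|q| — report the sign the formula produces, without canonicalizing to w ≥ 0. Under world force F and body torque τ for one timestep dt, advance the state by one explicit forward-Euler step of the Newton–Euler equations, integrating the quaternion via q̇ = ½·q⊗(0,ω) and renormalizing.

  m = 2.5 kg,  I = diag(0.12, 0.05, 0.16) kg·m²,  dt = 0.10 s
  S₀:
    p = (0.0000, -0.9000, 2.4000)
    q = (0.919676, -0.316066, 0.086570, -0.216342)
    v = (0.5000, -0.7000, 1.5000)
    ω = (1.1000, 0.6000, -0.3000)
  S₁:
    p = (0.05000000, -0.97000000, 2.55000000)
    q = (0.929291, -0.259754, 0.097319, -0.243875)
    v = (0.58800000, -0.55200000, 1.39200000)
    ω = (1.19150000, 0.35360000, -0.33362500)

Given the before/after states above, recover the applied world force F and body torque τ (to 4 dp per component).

F = (2.2000, 3.7000, -2.7000)
τ = (0.0900, -0.1100, -0.1000)

v₁ − v₀ = (0.08800000, 0.14800000, -0.10800000)
applied force F = (2.2000, 3.7000, -2.7000)
ω₁ − ω₀ = (0.09150000, -0.24640000, -0.03362500)
I·α + gyro = (0.0900, -0.1100, -0.1000)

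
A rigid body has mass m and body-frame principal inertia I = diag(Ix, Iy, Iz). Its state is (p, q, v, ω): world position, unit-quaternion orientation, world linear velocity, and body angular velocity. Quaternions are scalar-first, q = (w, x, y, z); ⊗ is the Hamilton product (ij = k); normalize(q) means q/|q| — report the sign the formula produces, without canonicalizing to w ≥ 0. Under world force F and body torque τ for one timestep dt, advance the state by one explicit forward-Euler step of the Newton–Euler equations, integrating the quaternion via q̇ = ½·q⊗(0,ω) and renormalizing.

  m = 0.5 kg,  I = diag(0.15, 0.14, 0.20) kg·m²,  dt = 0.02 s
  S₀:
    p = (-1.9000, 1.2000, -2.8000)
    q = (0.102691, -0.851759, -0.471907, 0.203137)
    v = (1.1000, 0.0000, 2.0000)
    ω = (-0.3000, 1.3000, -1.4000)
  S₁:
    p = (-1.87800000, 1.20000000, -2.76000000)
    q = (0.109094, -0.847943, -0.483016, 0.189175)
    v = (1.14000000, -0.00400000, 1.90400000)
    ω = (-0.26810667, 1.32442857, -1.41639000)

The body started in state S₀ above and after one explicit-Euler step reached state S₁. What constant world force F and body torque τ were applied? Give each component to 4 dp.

F = (1.0000, -0.1000, -2.4000)
τ = (0.1300, 0.1500, -0.1600)

v₁ − v₀ = (0.04000000, -0.00400000, -0.09600000)
m·(v₁−v₀)/dt = (1.0000, -0.1000, -2.4000)
rate change Δω = (0.03189333, 0.02442857, -0.01639000)
ω₀×(Iω₀) = (-0.1092, -0.0210, 0.0039)
applied torque τ = (0.1300, 0.1500, -0.1600)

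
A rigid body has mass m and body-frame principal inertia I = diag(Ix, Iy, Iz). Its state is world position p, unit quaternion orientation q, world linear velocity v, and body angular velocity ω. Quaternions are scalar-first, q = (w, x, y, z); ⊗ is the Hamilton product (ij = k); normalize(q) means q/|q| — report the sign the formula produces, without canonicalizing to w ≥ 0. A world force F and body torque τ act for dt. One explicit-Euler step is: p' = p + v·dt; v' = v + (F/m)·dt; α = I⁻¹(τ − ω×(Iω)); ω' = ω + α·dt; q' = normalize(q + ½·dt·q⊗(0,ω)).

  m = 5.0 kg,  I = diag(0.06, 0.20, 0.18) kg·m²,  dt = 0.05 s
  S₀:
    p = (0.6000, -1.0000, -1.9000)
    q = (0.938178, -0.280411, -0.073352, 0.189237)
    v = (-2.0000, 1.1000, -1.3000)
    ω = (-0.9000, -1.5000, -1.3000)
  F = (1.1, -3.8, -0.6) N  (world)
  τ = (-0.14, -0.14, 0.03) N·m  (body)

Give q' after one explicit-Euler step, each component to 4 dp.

q⊗(0,ω) = (-0.1163898, -0.4651471, -1.9421146, -0.8650317)
updated quaternion q' = (0.9339, -0.2916, -0.1217, 0.1674)

q' = (0.9339, -0.2916, -0.1217, 0.1674)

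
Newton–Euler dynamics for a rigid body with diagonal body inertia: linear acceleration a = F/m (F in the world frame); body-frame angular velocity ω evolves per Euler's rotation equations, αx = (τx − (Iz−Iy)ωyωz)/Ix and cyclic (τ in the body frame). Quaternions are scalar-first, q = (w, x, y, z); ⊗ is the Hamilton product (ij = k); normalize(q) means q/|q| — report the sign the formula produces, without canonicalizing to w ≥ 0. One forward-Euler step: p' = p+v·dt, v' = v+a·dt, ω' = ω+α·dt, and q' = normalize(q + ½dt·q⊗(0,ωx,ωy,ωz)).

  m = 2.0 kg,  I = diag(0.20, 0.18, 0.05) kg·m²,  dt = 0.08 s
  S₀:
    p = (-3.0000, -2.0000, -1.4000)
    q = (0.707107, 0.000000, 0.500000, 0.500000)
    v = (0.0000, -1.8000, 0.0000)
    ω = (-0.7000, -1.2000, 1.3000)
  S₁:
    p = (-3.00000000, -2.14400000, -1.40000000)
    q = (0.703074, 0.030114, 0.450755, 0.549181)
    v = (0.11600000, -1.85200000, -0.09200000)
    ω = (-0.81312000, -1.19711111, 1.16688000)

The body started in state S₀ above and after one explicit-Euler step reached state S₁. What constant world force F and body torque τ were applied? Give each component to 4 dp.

F = (2.9000, -1.3000, -2.3000)
τ = (-0.0800, -0.1300, -0.1000)

Δω = ω₁−ω₀ = (-0.11312000, 0.00288889, -0.13312000)
gyro term ω₀×Iω₀ = (0.2028, -0.1365, -0.0168)
applied torque τ = (-0.0800, -0.1300, -0.1000)
Δv = v₁−v₀ = (0.11600000, -0.05200000, -0.09200000)
F = m·Δv/dt = (2.9000, -1.3000, -2.3000)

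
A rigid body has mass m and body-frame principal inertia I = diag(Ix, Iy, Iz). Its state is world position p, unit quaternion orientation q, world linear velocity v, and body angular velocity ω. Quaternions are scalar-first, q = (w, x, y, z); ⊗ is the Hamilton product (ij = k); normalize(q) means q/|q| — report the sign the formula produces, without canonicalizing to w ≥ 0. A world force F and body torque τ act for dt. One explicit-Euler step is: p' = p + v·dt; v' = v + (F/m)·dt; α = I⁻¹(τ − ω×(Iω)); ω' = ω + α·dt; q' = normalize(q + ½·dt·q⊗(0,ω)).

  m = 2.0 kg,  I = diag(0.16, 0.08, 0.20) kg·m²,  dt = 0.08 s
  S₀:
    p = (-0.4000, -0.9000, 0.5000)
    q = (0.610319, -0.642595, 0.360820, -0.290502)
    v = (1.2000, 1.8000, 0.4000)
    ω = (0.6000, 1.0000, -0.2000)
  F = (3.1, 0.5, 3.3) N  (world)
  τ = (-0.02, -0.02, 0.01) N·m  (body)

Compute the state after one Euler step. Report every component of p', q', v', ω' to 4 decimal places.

ω×(Iω) gyroscopic = (-0.0240, 0.0048, -0.0480)
α = I⁻¹(τ − ω×Iω) = (0.0250, -0.3100, 0.2900)
ω' = ω + α·dt = (0.6020, 0.9752, -0.1768)
q⊗(0,ω) = (-0.0333634, 0.5845294, 0.3074988, -0.9811508)
q' = normalize(q + ½dt·q⊗(0,ω)) = (0.6083, -0.6185, 0.3727, -0.3294)
p' = p + v·dt = (-0.3040, -0.7560, 0.5320)
v' = v + a·dt = (1.3240, 1.8200, 0.5320)

p' = (-0.3040, -0.7560, 0.5320)
q' = (0.6083, -0.6185, 0.3727, -0.3294)
v' = (1.3240, 1.8200, 0.5320)
ω' = (0.6020, 0.9752, -0.1768)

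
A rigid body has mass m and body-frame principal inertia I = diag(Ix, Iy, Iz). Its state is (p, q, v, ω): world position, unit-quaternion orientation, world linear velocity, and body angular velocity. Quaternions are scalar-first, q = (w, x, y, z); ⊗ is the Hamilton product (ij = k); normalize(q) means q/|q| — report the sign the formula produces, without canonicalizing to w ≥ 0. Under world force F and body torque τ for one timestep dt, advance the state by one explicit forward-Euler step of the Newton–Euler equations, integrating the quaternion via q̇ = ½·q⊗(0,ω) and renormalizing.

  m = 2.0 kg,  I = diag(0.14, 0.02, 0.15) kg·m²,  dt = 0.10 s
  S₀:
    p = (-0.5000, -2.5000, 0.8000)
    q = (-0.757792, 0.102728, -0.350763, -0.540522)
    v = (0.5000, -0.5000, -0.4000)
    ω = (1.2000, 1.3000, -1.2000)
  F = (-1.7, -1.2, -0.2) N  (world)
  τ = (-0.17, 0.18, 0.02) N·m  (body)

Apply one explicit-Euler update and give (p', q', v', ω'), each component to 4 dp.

p' = (-0.4500, -2.5500, 0.7600)
q' = (-0.7692, 0.1128, -0.4239, -0.4647)
v' = (0.4150, -0.5600, -0.4100)
ω' = (1.2234, 2.1280, -1.0619)

ω×(Iω) gyroscopic = (-0.2028, 0.0144, -0.1872)
α = I⁻¹(τ − ω×Iω) = (0.2343, 8.2800, 1.3813)
ω' = ω + α·dt = (1.2234, 2.1280, -1.0619)
2q̇ = q⊗(0,ω) = (-0.3159081, 0.2142438, -1.5104824, 1.4638124)
q + ½dt·q⊗(0,ω), renormalized = (-0.7692, 0.1128, -0.4239, -0.4647)
a = F/m = (-0.8500, -0.6000, -0.1000)
new position p' = (-0.4500, -2.5500, 0.7600)
v + (F/m)dt = (0.4150, -0.5600, -0.4100)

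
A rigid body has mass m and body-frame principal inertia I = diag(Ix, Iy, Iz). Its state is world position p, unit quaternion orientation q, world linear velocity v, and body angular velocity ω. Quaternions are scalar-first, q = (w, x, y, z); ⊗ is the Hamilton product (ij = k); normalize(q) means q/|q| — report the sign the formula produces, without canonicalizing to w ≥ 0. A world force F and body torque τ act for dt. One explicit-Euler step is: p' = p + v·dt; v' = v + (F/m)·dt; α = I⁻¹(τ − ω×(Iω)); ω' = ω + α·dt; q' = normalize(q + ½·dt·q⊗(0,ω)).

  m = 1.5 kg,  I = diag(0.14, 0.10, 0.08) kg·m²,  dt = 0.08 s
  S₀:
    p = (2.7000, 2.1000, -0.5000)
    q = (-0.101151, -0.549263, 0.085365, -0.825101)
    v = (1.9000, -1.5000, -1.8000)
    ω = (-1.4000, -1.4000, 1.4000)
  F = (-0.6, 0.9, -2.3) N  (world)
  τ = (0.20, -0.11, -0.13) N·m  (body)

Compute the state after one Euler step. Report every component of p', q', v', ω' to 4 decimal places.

a = (-0.4000, 0.6000, -1.5333)
p' = p + v·dt = (2.8520, 1.9800, -0.6440)
new velocity v' = (1.8680, -1.4520, -1.9227)
precession coupling ω×(Iω) = (0.0392, -0.1176, -0.0784)
(τ − ω×Iω)/I = (1.1486, 0.0760, -0.6450)
new body rate ω' = (-1.3081, -1.3939, 1.3484)
Hamilton product q⊗(0,ω) = (0.5056842, -0.8940190, 2.0657210, 0.7468678)
q' = normalize(q + ½dt·q⊗(0,ω)) = (-0.0805, -0.5823, 0.1672, -0.7915)

p' = (2.8520, 1.9800, -0.6440)
q' = (-0.0805, -0.5823, 0.1672, -0.7915)
v' = (1.8680, -1.4520, -1.9227)
ω' = (-1.3081, -1.3939, 1.3484)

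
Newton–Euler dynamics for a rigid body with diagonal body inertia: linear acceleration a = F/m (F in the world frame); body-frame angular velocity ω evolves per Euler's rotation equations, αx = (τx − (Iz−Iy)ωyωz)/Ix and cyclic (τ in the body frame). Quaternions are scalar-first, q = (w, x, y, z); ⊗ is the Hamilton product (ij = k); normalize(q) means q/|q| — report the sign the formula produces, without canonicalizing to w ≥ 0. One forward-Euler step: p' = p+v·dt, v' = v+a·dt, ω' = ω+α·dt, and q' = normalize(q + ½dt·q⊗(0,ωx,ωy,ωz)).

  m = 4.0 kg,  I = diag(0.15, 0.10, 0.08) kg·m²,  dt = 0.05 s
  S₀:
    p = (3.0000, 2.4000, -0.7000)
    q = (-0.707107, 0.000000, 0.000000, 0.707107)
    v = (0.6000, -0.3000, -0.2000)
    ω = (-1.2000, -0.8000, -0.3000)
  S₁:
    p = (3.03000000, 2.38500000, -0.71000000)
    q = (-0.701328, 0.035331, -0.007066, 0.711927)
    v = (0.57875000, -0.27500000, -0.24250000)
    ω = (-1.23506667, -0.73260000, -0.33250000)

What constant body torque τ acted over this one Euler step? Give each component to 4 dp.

Δω = ω₁−ω₀ = (-0.03506667, 0.06740000, -0.03250000)
ω₀×(Iω₀) = (-0.0048, 0.0252, -0.0480)
I·α + gyro = (-0.1100, 0.1600, -0.1000)

τ = (-0.1100, 0.1600, -0.1000)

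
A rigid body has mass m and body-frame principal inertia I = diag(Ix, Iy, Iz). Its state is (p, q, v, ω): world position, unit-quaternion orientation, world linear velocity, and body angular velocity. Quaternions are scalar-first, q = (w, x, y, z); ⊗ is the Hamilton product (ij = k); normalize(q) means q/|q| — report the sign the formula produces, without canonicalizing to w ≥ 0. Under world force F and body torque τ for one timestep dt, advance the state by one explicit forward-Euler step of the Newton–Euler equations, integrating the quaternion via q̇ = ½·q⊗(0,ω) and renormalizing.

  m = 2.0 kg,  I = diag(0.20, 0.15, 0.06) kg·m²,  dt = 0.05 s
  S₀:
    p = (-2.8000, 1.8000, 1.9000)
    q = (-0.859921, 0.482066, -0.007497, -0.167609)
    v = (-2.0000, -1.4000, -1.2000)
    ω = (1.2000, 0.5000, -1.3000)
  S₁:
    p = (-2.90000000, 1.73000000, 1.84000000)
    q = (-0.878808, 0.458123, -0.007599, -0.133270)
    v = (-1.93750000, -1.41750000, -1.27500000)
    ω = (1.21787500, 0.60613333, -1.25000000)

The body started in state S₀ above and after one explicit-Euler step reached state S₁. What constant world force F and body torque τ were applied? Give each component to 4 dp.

F = (2.5000, -0.7000, -3.0000)
τ = (0.1300, 0.1000, 0.0300)

ω₁ − ω₀ = (0.01787500, 0.10613333, 0.05000000)
ω₀×(Iω₀) = (0.0585, -0.2184, -0.0300)
applied torque τ = (0.1300, 0.1000, 0.0300)
velocity change Δv = (0.06250000, -0.01750000, -0.07500000)
applied force F = (2.5000, -0.7000, -3.0000)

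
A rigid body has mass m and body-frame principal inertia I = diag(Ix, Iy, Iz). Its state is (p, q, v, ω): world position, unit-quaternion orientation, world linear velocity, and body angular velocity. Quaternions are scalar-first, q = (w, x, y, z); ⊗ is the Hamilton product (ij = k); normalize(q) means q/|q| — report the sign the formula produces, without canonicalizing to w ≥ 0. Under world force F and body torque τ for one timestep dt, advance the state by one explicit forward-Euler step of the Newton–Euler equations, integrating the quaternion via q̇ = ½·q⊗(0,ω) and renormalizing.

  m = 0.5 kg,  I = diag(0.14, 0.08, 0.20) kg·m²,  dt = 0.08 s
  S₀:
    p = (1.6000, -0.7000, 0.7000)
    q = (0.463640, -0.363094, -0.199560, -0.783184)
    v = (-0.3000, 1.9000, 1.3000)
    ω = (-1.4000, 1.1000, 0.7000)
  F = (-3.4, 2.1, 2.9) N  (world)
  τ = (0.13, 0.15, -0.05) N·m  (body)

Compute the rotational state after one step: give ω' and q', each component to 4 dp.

α = I⁻¹(τ − ω×Iω) = (0.2686, 1.1400, -0.7120)
ω' = ω + α·dt = (-1.3785, 1.1912, 0.6430)
Hamilton product q⊗(0,ω) = (0.2594132, 0.0727144, 1.8606274, -0.3542394)
updated quaternion q' = (0.4726, -0.3591, -0.1248, -0.7950)

ω' = (-1.3785, 1.1912, 0.6430)
q' = (0.4726, -0.3591, -0.1248, -0.7950)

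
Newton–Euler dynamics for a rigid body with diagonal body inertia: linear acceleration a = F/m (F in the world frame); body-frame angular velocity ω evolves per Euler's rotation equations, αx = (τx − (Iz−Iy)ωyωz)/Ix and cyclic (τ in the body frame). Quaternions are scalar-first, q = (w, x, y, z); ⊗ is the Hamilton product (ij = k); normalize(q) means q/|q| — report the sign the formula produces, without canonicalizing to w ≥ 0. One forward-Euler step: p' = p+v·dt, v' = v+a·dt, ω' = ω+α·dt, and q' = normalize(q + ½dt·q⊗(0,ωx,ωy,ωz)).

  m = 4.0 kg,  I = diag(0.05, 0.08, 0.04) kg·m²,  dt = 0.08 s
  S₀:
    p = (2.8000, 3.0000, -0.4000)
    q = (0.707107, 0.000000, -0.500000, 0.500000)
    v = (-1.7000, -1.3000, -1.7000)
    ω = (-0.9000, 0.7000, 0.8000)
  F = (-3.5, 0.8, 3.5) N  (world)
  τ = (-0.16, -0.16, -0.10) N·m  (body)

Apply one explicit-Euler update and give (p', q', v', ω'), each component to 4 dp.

p' = (2.6640, 2.8960, -0.5360)
q' = (0.7040, -0.0554, -0.4974, 0.5038)
v' = (-1.7700, -1.2840, -1.6300)
ω' = (-1.1202, 0.5472, 0.6378)

linear accel F/m = (-0.8750, 0.2000, 0.8750)
p' = p + v·dt = (2.6640, 2.8960, -0.5360)
new velocity v' = (-1.7700, -1.2840, -1.6300)
ω×(Iω) gyroscopic = (-0.0224, -0.0072, -0.0189)
α = I⁻¹(τ − ω×Iω) = (-2.7520, -1.9100, -2.0275)
new body rate ω' = (-1.1202, 0.5472, 0.6378)
q⊗(0,ω) = (-0.0500000, -1.3863963, 0.0449749, 0.1156856)
updated quaternion q' = (0.7040, -0.0554, -0.4974, 0.5038)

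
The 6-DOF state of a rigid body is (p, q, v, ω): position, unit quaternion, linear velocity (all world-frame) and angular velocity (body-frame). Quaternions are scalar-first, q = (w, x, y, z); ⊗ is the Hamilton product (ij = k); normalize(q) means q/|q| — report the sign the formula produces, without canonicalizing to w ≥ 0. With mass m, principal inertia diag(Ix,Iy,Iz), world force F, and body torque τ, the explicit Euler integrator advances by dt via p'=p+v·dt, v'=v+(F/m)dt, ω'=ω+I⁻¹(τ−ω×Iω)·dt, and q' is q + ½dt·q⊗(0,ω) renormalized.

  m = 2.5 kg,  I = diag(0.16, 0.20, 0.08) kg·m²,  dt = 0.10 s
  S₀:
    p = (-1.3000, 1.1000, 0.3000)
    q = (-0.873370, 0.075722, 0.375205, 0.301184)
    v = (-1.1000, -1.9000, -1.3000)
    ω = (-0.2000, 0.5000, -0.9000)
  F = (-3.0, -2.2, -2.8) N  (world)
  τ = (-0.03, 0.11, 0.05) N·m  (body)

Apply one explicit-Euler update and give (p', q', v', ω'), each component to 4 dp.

p' = (-1.4100, 0.9100, 0.1700)
q' = (-0.8672, 0.0600, 0.3533, 0.3457)
v' = (-1.2200, -1.9880, -1.4120)
ω' = (-0.2525, 0.5478, -0.8325)

p + v·dt = (-1.4100, 0.9100, 0.1700)
v + (F/m)dt = (-1.2200, -1.9880, -1.4120)
angular accel α = (-0.5250, 0.4780, 0.6750)
ω' = ω + α·dt = (-0.2525, 0.5478, -0.8325)
q⊗(0,ω) = (0.0986075, -0.3136025, -0.4287720, 0.8989350)
updated quaternion q' = (-0.8672, 0.0600, 0.3533, 0.3457)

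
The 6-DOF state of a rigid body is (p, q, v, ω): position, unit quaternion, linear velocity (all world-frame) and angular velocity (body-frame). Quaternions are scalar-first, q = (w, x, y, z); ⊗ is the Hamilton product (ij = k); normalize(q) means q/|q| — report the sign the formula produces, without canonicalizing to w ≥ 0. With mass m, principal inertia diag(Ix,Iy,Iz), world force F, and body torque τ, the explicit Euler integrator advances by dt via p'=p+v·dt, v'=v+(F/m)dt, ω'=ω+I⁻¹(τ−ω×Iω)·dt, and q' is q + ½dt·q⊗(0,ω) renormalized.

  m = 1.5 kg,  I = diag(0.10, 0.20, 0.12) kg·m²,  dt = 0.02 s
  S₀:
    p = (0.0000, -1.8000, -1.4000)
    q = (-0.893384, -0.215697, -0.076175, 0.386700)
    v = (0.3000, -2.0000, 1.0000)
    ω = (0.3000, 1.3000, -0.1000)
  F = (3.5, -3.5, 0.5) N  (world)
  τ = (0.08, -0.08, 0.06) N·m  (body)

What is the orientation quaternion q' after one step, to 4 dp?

Hamilton product q⊗(0,ω) = (0.2024066, -0.7631077, -1.0669589, -0.1682152)
q' = normalize(q + ½dt·q⊗(0,ω)) = (-0.8913, -0.2233, -0.0868, 0.3850)

q' = (-0.8913, -0.2233, -0.0868, 0.3850)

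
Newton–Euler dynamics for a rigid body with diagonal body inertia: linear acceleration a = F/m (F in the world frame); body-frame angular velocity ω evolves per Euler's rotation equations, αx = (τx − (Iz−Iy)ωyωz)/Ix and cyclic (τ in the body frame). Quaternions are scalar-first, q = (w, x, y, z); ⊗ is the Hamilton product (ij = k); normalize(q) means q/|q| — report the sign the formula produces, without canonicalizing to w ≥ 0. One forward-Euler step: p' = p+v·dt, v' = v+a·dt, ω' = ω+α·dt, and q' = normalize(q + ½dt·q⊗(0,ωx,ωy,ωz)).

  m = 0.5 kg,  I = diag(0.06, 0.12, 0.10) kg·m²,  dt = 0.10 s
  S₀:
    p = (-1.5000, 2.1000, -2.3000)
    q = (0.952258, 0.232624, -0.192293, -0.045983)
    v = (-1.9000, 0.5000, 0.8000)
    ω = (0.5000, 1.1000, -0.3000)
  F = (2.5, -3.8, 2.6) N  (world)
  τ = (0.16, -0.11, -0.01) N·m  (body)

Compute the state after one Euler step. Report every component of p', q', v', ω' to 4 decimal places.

p' = (-1.6900, 2.1500, -2.2200)
q' = (0.9545, 0.2613, -0.1373, -0.0426)
v' = (-1.4000, -0.2600, 1.3200)
ω' = (0.7557, 1.0033, -0.3430)

linear accel F/m = (5.0000, -7.6000, 5.2000)
p' = p + v·dt = (-1.6900, 2.1500, -2.2200)
new velocity v' = (-1.4000, -0.2600, 1.3200)
ω×(Iω) gyroscopic = (0.0066, 0.0060, 0.0330)
(τ − ω×Iω)/I = (2.5567, -0.9667, -0.4300)
ω' = ω + α·dt = (0.7557, 1.0033, -0.3430)
q⊗(0,ω) = (0.0814154, 0.5843982, 1.0942795, 0.0663555)
q' = normalize(q + ½dt·q⊗(0,ω)) = (0.9545, 0.2613, -0.1373, -0.0426)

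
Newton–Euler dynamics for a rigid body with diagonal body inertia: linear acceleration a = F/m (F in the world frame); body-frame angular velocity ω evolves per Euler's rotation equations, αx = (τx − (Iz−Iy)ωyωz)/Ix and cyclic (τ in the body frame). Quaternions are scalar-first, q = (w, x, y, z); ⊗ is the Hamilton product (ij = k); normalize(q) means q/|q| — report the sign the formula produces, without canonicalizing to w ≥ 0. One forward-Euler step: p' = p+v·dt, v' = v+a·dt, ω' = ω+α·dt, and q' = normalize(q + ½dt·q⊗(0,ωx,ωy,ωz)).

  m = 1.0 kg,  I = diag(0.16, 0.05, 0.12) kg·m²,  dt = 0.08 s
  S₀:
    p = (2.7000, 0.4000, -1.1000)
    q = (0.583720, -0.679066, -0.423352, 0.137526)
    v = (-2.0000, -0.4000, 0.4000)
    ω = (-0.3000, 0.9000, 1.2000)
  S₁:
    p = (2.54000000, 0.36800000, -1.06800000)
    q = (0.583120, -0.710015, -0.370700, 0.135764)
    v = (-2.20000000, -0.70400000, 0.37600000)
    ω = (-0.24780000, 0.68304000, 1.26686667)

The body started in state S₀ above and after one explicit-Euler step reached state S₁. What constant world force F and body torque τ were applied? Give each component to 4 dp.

rate change Δω = (0.05220000, -0.21696000, 0.06686667)
ω₀×(Iω₀) = (0.0756, -0.0144, 0.0297)
applied torque τ = (0.1800, -0.1500, 0.1300)
v₁ − v₀ = (-0.20000000, -0.30400000, -0.02400000)
F = m·Δv/dt = (-2.5000, -3.8000, -0.3000)

F = (-2.5000, -3.8000, -0.3000)
τ = (0.1800, -0.1500, 0.1300)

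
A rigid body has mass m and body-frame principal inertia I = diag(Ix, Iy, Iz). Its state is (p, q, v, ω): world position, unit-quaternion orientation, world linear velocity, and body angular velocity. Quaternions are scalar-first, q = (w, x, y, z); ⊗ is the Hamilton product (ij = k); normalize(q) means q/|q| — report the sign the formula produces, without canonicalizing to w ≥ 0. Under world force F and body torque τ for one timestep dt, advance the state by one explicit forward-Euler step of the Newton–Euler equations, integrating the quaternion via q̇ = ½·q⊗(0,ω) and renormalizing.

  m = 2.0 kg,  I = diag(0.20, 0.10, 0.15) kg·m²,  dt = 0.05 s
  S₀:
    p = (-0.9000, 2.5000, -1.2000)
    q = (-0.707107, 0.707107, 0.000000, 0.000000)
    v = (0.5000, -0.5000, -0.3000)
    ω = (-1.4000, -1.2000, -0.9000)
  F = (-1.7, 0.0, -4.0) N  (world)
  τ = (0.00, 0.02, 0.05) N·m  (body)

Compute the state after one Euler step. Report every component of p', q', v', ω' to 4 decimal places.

p' = (-0.8750, 2.4750, -1.2150)
q' = (-0.6815, 0.7309, 0.0371, -0.0053)
v' = (0.4575, -0.5000, -0.4000)
ω' = (-1.4135, -1.2215, -0.8273)

linear accel F/m = (-0.8500, 0.0000, -2.0000)
p' = p + v·dt = (-0.8750, 2.4750, -1.2150)
new velocity v' = (0.4575, -0.5000, -0.4000)
ω×(Iω) gyroscopic = (0.0540, 0.0630, -0.1680)
(τ − ω×Iω)/I = (-0.2700, -0.4300, 1.4533)
ω' = ω + α·dt = (-1.4135, -1.2215, -0.8273)
q⊗(0,ω) = (0.9899498, 0.9899498, 1.4849247, -0.2121321)
q + ½dt·q⊗(0,ω), renormalized = (-0.6815, 0.7309, 0.0371, -0.0053)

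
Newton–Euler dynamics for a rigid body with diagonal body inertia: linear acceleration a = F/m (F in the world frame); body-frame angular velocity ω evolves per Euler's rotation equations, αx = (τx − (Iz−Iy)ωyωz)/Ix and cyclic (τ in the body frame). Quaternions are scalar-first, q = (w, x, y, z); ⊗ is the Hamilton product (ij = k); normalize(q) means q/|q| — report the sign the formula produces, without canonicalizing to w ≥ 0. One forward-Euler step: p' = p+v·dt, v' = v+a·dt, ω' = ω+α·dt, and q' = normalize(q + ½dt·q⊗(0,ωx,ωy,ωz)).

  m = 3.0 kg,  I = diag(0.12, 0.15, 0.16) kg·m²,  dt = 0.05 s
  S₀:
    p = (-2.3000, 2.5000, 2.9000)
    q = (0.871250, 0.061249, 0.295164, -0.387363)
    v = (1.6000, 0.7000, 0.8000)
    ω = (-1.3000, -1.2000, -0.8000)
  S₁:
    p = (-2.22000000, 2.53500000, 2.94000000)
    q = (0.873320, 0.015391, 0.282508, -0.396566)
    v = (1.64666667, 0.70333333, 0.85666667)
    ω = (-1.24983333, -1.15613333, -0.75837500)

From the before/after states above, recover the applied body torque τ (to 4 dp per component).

τ = (0.1300, 0.0900, 0.1800)

rate change Δω = (0.05016667, 0.04386667, 0.04162500)
gyro term ω₀×Iω₀ = (0.0096, -0.0416, 0.0468)
I·α + gyro = (0.1300, 0.0900, 0.1800)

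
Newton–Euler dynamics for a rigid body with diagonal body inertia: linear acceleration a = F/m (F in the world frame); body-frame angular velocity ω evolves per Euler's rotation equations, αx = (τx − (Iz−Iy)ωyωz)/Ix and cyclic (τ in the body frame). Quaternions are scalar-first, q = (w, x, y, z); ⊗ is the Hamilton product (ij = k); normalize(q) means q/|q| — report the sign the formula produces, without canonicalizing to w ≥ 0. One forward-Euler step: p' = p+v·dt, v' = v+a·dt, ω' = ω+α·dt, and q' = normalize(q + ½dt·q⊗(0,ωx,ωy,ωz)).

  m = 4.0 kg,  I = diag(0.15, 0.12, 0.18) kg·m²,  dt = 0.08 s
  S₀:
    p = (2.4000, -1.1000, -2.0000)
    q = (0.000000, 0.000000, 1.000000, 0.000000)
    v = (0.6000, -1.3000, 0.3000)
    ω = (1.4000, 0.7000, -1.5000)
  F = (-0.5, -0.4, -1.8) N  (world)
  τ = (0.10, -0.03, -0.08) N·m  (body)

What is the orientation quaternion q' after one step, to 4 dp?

2q̇ = q⊗(0,ω) = (-0.7000000, -1.5000000, 0.0000000, -1.4000000)
updated quaternion q' = (-0.0279, -0.0598, 0.9963, -0.0558)

q' = (-0.0279, -0.0598, 0.9963, -0.0558)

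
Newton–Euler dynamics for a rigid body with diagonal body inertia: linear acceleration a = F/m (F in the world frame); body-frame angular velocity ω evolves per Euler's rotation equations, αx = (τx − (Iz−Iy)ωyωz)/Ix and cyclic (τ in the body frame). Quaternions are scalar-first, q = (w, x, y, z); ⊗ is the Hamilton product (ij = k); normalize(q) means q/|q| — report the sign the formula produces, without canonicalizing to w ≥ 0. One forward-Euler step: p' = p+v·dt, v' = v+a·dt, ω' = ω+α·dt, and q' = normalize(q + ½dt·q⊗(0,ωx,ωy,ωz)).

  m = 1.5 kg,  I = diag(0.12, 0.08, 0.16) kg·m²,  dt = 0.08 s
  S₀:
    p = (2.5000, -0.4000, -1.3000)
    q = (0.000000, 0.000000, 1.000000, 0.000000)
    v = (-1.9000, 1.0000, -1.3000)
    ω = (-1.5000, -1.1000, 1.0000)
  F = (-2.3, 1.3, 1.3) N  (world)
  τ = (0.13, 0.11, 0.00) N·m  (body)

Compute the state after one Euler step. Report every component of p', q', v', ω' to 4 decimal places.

p' = (2.3480, -0.3200, -1.4040)
q' = (0.0438, 0.0399, 0.9965, 0.0598)
v' = (-2.0227, 1.0693, -1.2307)
ω' = (-1.3547, -1.0500, 1.0330)

a = F/m = (-1.5333, 0.8667, 0.8667)
p + v·dt = (2.3480, -0.3200, -1.4040)
v' = v + a·dt = (-2.0227, 1.0693, -1.2307)
precession coupling ω×(Iω) = (-0.0880, 0.0600, -0.0660)
angular accel α = (1.8167, 0.6250, 0.4125)
ω + α·dt = (-1.3547, -1.0500, 1.0330)
2q̇ = q⊗(0,ω) = (1.1000000, 1.0000000, 0.0000000, 1.5000000)
updated quaternion q' = (0.0438, 0.0399, 0.9965, 0.0598)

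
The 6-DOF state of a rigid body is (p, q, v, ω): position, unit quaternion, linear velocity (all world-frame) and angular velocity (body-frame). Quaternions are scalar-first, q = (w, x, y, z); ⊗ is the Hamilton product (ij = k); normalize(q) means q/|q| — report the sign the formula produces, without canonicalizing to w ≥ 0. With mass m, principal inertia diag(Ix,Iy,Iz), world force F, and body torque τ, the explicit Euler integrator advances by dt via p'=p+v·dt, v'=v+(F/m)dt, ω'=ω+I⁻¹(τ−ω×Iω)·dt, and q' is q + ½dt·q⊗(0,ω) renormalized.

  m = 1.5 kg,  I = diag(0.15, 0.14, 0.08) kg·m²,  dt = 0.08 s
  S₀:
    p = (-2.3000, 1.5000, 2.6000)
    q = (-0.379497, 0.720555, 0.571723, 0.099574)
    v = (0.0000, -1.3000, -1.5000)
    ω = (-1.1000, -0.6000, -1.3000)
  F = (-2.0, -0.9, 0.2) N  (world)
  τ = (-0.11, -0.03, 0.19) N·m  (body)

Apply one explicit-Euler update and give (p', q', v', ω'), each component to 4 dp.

p' = (-2.3000, 1.3960, 2.4800)
q' = (-0.3280, 0.7081, 0.6123, 0.1268)
v' = (-0.1067, -1.3480, -1.4893)
ω' = (-1.1337, -0.6743, -1.1034)

p' = p + v·dt = (-2.3000, 1.3960, 2.4800)
v + (F/m)dt = (-0.1067, -1.3480, -1.4893)
precession coupling ω×(Iω) = (-0.0468, 0.1001, -0.0066)
(τ − ω×Iω)/I = (-0.4213, -0.9293, 2.4575)
ω + α·dt = (-1.1337, -0.6743, -1.1034)
2q̇ = q⊗(0,ω) = (1.2650905, -0.2660488, 1.0548883, 0.6899084)
q + ½dt·q⊗(0,ω), renormalized = (-0.3280, 0.7081, 0.6123, 0.1268)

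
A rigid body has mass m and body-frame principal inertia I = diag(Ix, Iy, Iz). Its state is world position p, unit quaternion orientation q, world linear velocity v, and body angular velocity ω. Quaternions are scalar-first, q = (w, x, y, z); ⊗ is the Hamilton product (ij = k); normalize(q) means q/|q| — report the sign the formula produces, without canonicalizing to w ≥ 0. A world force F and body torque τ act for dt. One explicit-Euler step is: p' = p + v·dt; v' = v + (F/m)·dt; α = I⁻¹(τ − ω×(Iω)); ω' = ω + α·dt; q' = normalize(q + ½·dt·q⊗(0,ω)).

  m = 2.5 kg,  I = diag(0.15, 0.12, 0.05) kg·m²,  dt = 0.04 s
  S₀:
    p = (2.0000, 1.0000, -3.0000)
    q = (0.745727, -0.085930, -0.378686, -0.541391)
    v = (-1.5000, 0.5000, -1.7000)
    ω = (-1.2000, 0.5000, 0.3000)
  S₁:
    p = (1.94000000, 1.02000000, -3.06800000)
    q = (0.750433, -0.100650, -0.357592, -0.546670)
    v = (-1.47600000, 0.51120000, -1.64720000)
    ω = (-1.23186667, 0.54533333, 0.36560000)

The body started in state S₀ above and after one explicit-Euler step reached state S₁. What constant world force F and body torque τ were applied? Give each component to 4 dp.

Δv = v₁−v₀ = (0.02400000, 0.01120000, 0.05280000)
applied force F = (1.5000, 0.7000, 3.3000)
Δω = ω₁−ω₀ = (-0.03186667, 0.04533333, 0.06560000)
gyro term ω₀×Iω₀ = (-0.0105, -0.0360, 0.0180)
applied torque τ = (-0.1300, 0.1000, 0.1000)

F = (1.5000, 0.7000, 3.3000)
τ = (-0.1300, 0.1000, 0.1000)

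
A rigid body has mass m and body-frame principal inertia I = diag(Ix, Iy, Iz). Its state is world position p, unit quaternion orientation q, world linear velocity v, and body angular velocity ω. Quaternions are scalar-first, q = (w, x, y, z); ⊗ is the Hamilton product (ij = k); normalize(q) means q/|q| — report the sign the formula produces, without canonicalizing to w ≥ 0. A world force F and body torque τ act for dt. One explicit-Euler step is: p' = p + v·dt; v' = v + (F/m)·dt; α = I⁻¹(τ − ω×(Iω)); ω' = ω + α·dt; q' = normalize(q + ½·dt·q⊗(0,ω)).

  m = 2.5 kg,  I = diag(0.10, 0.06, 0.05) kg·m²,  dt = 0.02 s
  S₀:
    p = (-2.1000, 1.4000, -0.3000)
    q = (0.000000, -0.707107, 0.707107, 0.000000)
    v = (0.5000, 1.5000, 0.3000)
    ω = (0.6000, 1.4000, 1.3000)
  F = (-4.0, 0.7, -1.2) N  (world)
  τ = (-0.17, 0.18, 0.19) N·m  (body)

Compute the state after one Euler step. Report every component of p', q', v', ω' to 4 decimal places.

p' = (-2.0900, 1.4300, -0.2940)
q' = (-0.0057, -0.6978, 0.7162, -0.0141)
v' = (0.4680, 1.5056, 0.2904)
ω' = (0.5696, 1.4470, 1.3894)

angular accel α = (-1.5180, 2.3500, 4.4720)
ω + α·dt = (0.5696, 1.4470, 1.3894)
Hamilton product q⊗(0,ω) = (-0.5656856, 0.9192391, 0.9192391, -1.4142140)
q + ½dt·q⊗(0,ω), renormalized = (-0.0057, -0.6978, 0.7162, -0.0141)
a = F/m = (-1.6000, 0.2800, -0.4800)
p + v·dt = (-2.0900, 1.4300, -0.2940)
new velocity v' = (0.4680, 1.5056, 0.2904)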